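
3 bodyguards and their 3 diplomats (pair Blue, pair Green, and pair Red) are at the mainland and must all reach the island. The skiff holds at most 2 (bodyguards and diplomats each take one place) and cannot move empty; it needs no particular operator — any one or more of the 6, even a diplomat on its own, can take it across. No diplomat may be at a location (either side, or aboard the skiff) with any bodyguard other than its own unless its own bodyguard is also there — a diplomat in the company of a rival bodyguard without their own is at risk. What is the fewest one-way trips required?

11

Counting alone: each trip to the island takes at most 2 across and each return brings at least 1 back, so after t trips out (and t−1 returns) at most 2t − (t−1) of the 6 are across; that first reaches 6 at t = 5, so at least 9 crossings are needed.
The safety rule pushes this higher. Following every safe sequence of crossings, the most of the 6 that can be at the island as the skiff arrives there on crossing 9 is 5 — never all 6.
So no plan with fewer than 11 crossings exists, and this one achieves 11:
1. bodyguard Blue and diplomat Blue cross → the island.
2. bodyguard Blue crosses ← the mainland.
3. diplomat Green and diplomat Red cross → the island.
4. diplomat Blue crosses ← the mainland.
5. bodyguard Green and bodyguard Red cross → the island.
6. bodyguard Green and diplomat Green cross ← the mainland.
7. bodyguard Blue and bodyguard Green cross → the island.
8. diplomat Red crosses ← the mainland.
9. diplomat Blue and diplomat Green cross → the island.
10. bodyguard Red crosses ← the mainland.
11. bodyguard Red and diplomat Red cross → the island.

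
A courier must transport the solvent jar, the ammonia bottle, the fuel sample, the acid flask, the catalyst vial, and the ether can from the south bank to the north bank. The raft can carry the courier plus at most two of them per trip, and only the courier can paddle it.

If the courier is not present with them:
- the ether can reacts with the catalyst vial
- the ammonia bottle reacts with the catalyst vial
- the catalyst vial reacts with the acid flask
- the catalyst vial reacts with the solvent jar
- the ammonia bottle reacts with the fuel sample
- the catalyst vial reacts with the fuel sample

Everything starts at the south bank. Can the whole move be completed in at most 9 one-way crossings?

Yes — this plan uses 9 crossings (≤ 9):
1. Courier goes to the north bank with the ammonia bottle and the catalyst vial.  [the south bank: the acid flask, the ether can, the fuel sample, the solvent jar | the north bank: the ammonia bottle, the catalyst vial]
2. Courier goes back to the south bank with the ammonia bottle.  [the south bank: the acid flask, the ammonia bottle, the ether can, the fuel sample, the solvent jar | the north bank: the catalyst vial]
3. Courier goes to the north bank with the ammonia bottle and the solvent jar.  [the south bank: the acid flask, the ether can, the fuel sample | the north bank: the ammonia bottle, the catalyst vial, the solvent jar]
4. Courier goes back to the south bank with the catalyst vial.  [the south bank: the acid flask, the catalyst vial, the ether can, the fuel sample | the north bank: the ammonia bottle, the solvent jar]
5. Courier goes to the north bank with the acid flask and the catalyst vial.  [the south bank: the ether can, the fuel sample | the north bank: the acid flask, the ammonia bottle, the catalyst vial, the solvent jar]
6. Courier goes back to the south bank with the catalyst vial.  [the south bank: the catalyst vial, the ether can, the fuel sample | the north bank: the acid flask, the ammonia bottle, the solvent jar]
7. Courier goes to the north bank with the ether can and the fuel sample.  [the south bank: the catalyst vial | the north bank: the acid flask, the ammonia bottle, the ether can, the fuel sample, the solvent jar]
8. Courier goes back to the south bank with the ammonia bottle.  [the south bank: the ammonia bottle, the catalyst vial | the north bank: the acid flask, the ether can, the fuel sample, the solvent jar]
9. Courier goes to the north bank with the ammonia bottle and the catalyst vial.  [the south bank: — | the north bank: the acid flask, the ammonia bottle, the catalyst vial, the ether can, the fuel sample, the solvent jar]

Yes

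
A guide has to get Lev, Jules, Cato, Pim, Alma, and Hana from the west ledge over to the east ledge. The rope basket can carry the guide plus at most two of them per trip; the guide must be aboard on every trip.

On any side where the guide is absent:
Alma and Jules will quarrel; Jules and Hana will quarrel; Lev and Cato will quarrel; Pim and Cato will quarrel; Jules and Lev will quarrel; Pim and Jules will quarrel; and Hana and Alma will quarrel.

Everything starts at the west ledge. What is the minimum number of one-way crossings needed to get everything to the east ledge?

Whatever the first load, the items left behind include a forbidden pair without the guide. No opening move is safe, so no plan exists.

impossible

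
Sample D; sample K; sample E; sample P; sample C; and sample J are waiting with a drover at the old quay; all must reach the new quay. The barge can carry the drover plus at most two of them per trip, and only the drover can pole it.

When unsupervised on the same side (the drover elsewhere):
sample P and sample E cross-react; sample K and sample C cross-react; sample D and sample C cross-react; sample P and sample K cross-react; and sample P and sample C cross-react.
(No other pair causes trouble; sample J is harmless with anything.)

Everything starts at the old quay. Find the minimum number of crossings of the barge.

9

Counting alone: the drover can take at most 2 across per trip to the new quay, so moving all 6 needs at least 3 loaded trips out, with a return between consecutive ones — at least 5 crossings.
The safety rule pushes this higher. Following every safe sequence of crossings, the most of the 6 that can be at the new quay as the barge arrives there on crossings 5, 7 is 4, 5 respectively — never all 6.
So no plan with fewer than 9 crossings exists, and this one achieves 9:
1. Drover goes to the new quay with sample C and sample P.
2. Drover goes back to the old quay with sample P.
3. Drover goes to the new quay with sample D and sample P.
4. Drover goes back to the old quay with sample C.
5. Drover goes to the new quay with sample E and sample K.
6. Drover goes back to the old quay with sample P.
7. Drover goes to the new quay with sample J and sample P.
8. Drover goes back to the old quay with sample P.
9. Drover goes to the new quay with sample C and sample P.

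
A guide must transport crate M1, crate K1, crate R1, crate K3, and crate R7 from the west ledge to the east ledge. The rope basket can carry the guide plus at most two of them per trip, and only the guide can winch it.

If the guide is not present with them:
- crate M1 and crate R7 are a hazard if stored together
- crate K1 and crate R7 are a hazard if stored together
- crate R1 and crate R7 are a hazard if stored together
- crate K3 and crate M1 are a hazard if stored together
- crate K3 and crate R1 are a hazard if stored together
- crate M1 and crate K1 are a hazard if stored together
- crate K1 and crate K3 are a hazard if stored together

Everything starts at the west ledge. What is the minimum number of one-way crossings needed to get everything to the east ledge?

impossible

Whatever the first load, the items left behind include a forbidden pair without the guide. No opening move is safe, so no plan exists.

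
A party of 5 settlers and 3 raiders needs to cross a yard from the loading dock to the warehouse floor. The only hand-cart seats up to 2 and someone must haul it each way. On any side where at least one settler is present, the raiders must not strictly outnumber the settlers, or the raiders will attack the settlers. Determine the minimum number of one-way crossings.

Counting alone: each trip to the warehouse floor takes at most 2 across and each return brings at least 1 back, so after t trips out (and t−1 returns) at most 2t − (t−1) of the 8 are across; that first reaches 8 at t = 7, so at least 13 crossings are needed.
The plan below uses exactly 13 crossings, so it is optimal:
1. 2 raiders → the warehouse floor.  (the loading dock: 5S 1R; the warehouse floor: 0S 2R)
2. 1 raider ← the loading dock.  (the loading dock: 5S 2R; the warehouse floor: 0S 1R)
3. 2 raiders → the warehouse floor.  (the loading dock: 5S 0R; the warehouse floor: 0S 3R)
4. 1 raider ← the loading dock.  (the loading dock: 5S 1R; the warehouse floor: 0S 2R)
5. 2 settlers → the warehouse floor.  (the loading dock: 3S 1R; the warehouse floor: 2S 2R)
6. 1 raider ← the loading dock.  (the loading dock: 3S 2R; the warehouse floor: 2S 1R)
7. 1 settler and 1 raider → the warehouse floor.  (the loading dock: 2S 1R; the warehouse floor: 3S 2R)
8. 1 raider ← the loading dock.  (the loading dock: 2S 2R; the warehouse floor: 3S 1R)
9. 2 raiders → the warehouse floor.  (the loading dock: 2S 0R; the warehouse floor: 3S 3R)
10. 1 raider ← the loading dock.  (the loading dock: 2S 1R; the warehouse floor: 3S 2R)
11. 1 settler and 1 raider → the warehouse floor.  (the loading dock: 1S 0R; the warehouse floor: 4S 3R)
12. 1 raider ← the loading dock.  (the loading dock: 1S 1R; the warehouse floor: 4S 2R)
13. 1 settler and 1 raider → the warehouse floor.  (the loading dock: 0S 0R; the warehouse floor: 5S 3R)

13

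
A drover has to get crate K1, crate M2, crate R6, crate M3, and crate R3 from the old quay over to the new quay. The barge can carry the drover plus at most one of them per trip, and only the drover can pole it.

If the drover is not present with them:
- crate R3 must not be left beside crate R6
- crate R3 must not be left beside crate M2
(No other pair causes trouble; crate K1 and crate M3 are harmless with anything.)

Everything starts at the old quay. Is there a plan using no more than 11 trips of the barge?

Yes — this plan uses 11 crossings (≤ 11):
1. Drover goes to the new quay with crate R3.
2. Drover goes back to the old quay alone.
3. Drover goes to the new quay with crate K1.
4. Drover goes back to the old quay alone.
5. Drover goes to the new quay with crate M2.
6. Drover goes back to the old quay with crate R3.
7. Drover goes to the new quay with crate R6.
8. Drover goes back to the old quay alone.
9. Drover goes to the new quay with crate M3.
10. Drover goes back to the old quay alone.
11. Drover goes to the new quay with crate R3.

Yes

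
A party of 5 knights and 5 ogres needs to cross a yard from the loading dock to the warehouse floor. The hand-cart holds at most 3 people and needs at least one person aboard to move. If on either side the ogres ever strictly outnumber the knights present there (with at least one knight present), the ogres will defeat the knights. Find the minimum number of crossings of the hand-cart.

11

Counting alone: each trip to the warehouse floor takes at most 3 across and each return brings at least 1 back, so after t trips out (and t−1 returns) at most 3t − (t−1) of the 10 are across; that first reaches 10 at t = 5, so at least 9 crossings are needed.
The safety rule pushes this higher. Following every safe sequence of crossings, the most of the 10 that can be at the warehouse floor as the hand-cart arrives there on crossing 9 is 9 — never all 10.
So no plan with fewer than 11 crossings exists, and this one achieves 11:
1. 2 ogres → the warehouse floor.  (the loading dock: 5K 3O; the warehouse floor: 0K 2O)
2. 1 ogre ← the loading dock.  (the loading dock: 5K 4O; the warehouse floor: 0K 1O)
3. 3 ogres → the warehouse floor.  (the loading dock: 5K 1O; the warehouse floor: 0K 4O)
4. 1 ogre ← the loading dock.  (the loading dock: 5K 2O; the warehouse floor: 0K 3O)
5. 3 knights → the warehouse floor.  (the loading dock: 2K 2O; the warehouse floor: 3K 3O)
6. 1 knight and 1 ogre ← the loading dock.  (the loading dock: 3K 3O; the warehouse floor: 2K 2O)
7. 3 knights → the warehouse floor.  (the loading dock: 0K 3O; the warehouse floor: 5K 2O)
8. 1 ogre ← the loading dock.  (the loading dock: 0K 4O; the warehouse floor: 5K 1O)
9. 2 ogres → the warehouse floor.  (the loading dock: 0K 2O; the warehouse floor: 5K 3O)
10. 1 ogre ← the loading dock.  (the loading dock: 0K 3O; the warehouse floor: 5K 2O)
11. 3 ogres → the warehouse floor.  (the loading dock: 0K 0O; the warehouse floor: 5K 5O)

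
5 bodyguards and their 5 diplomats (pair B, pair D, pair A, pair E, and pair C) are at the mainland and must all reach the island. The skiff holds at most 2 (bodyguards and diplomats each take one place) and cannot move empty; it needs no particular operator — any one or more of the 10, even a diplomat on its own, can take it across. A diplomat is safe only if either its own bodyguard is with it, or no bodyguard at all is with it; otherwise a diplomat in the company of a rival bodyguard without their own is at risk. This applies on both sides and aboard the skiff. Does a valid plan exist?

Following every safe sequence of crossings from the start, the most of the 10 that can be at the island as the skiff arrives there on crossings 1, 3, 5, 7 is 2, 3, 4, 5 respectively; the best ever achieved is 5 of 10.
From crossing 9 on, no configuration arises that was not already reachable earlier: only 82 distinct safe configurations (who is on which side, and where the skiff is) can ever be reached, none of them has everyone across, and every continuation just revisits them. So no valid plan exists.

No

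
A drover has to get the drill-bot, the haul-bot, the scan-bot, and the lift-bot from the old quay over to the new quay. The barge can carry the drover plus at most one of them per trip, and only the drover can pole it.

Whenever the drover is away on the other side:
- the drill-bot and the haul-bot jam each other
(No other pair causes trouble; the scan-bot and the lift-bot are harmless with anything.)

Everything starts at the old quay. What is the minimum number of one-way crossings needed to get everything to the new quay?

7

Counting alone: the drover can take at most 1 across per trip to the new quay, so moving all 4 needs at least 4 loaded trips out, with a return between consecutive ones — at least 7 crossings.
The plan below uses exactly 7 crossings, so it is optimal:
1. Drover goes to the new quay with the drill-bot.  [the old quay: the haul-bot, the lift-bot, the scan-bot | the new quay: the drill-bot]
2. Drover goes back to the old quay alone.  [the old quay: the haul-bot, the lift-bot, the scan-bot | the new quay: the drill-bot]
3. Drover goes to the new quay with the scan-bot.  [the old quay: the haul-bot, the lift-bot | the new quay: the drill-bot, the scan-bot]
4. Drover goes back to the old quay alone.  [the old quay: the haul-bot, the lift-bot | the new quay: the drill-bot, the scan-bot]
5. Drover goes to the new quay with the lift-bot.  [the old quay: the haul-bot | the new quay: the drill-bot, the lift-bot, the scan-bot]
6. Drover goes back to the old quay alone.  [the old quay: the haul-bot | the new quay: the drill-bot, the lift-bot, the scan-bot]
7. Drover goes to the new quay with the haul-bot.  [the old quay: — | the new quay: the drill-bot, the haul-bot, the lift-bot, the scan-bot]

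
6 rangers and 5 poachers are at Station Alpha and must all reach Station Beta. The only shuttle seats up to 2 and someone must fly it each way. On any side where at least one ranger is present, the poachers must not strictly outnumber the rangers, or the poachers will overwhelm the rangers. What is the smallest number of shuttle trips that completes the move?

19

Counting alone: each trip to Station Beta takes at most 2 across and each return brings at least 1 back, so after t trips out (and t−1 returns) at most 2t − (t−1) of the 11 are across; that first reaches 11 at t = 10, so at least 19 crossings are needed.
The plan below uses exactly 19 crossings, so it is optimal:
1. 2 poachers → Station Beta.  (Station Alpha: 6R 3P; Station Beta: 0R 2P)
2. 1 poacher ← Station Alpha.  (Station Alpha: 6R 4P; Station Beta: 0R 1P)
3. 2 poachers → Station Beta.  (Station Alpha: 6R 2P; Station Beta: 0R 3P)
4. 1 poacher ← Station Alpha.  (Station Alpha: 6R 3P; Station Beta: 0R 2P)
5. 2 rangers → Station Beta.  (Station Alpha: 4R 3P; Station Beta: 2R 2P)
6. 1 poacher ← Station Alpha.  (Station Alpha: 4R 4P; Station Beta: 2R 1P)
7. 1 ranger and 1 poacher → Station Beta.  (Station Alpha: 3R 3P; Station Beta: 3R 2P)
8. 1 ranger ← Station Alpha.  (Station Alpha: 4R 3P; Station Beta: 2R 2P)
9. 1 ranger and 1 poacher → Station Beta.  (Station Alpha: 3R 2P; Station Beta: 3R 3P)
10. 1 poacher ← Station Alpha.  (Station Alpha: 3R 3P; Station Beta: 3R 2P)
11. 1 ranger and 1 poacher → Station Beta.  (Station Alpha: 2R 2P; Station Beta: 4R 3P)
12. 1 ranger ← Station Alpha.  (Station Alpha: 3R 2P; Station Beta: 3R 3P)
13. 1 ranger and 1 poacher → Station Beta.  (Station Alpha: 2R 1P; Station Beta: 4R 4P)
14. 1 poacher ← Station Alpha.  (Station Alpha: 2R 2P; Station Beta: 4R 3P)
15. 1 ranger and 1 poacher → Station Beta.  (Station Alpha: 1R 1P; Station Beta: 5R 4P)
16. 1 ranger ← Station Alpha.  (Station Alpha: 2R 1P; Station Beta: 4R 4P)
17. 1 ranger and 1 poacher → Station Beta.  (Station Alpha: 1R 0P; Station Beta: 5R 5P)
18. 1 poacher ← Station Alpha.  (Station Alpha: 1R 1P; Station Beta: 5R 4P)
19. 1 ranger and 1 poacher → Station Beta.  (Station Alpha: 0R 0P; Station Beta: 6R 5P)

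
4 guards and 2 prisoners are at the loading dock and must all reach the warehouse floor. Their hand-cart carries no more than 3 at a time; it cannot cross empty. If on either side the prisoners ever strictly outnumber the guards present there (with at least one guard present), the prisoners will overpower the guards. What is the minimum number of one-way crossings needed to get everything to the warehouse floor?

Counting alone: each trip to the warehouse floor takes at most 3 across and each return brings at least 1 back, so after t trips out (and t−1 returns) at most 3t − (t−1) of the 6 are across; that first reaches 6 at t = 3, so at least 5 crossings are needed.
The plan below uses exactly 5 crossings, so it is optimal:
1. 2 prisoners → the warehouse floor.  (the loading dock: 4G 0P; the warehouse floor: 0G 2P)
2. 1 prisoner ← the loading dock.  (the loading dock: 4G 1P; the warehouse floor: 0G 1P)
3. 2 guards and 1 prisoner → the warehouse floor.  (the loading dock: 2G 0P; the warehouse floor: 2G 2P)
4. 1 prisoner ← the loading dock.  (the loading dock: 2G 1P; the warehouse floor: 2G 1P)
5. 2 guards and 1 prisoner → the warehouse floor.  (the loading dock: 0G 0P; the warehouse floor: 4G 2P)

5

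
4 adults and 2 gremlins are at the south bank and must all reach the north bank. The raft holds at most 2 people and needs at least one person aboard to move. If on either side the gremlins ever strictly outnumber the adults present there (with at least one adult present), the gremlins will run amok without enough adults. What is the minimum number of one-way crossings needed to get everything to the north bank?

Counting alone: each trip to the north bank takes at most 2 across and each return brings at least 1 back, so after t trips out (and t−1 returns) at most 2t − (t−1) of the 6 are across; that first reaches 6 at t = 5, so at least 9 crossings are needed.
The plan below uses exactly 9 crossings, so it is optimal:
1. 2 gremlins → the north bank.  (the south bank: 4A 0G; the north bank: 0A 2G)
2. 1 gremlin ← the south bank.  (the south bank: 4A 1G; the north bank: 0A 1G)
3. 2 adults → the north bank.  (the south bank: 2A 1G; the north bank: 2A 1G)
4. 1 gremlin ← the south bank.  (the south bank: 2A 2G; the north bank: 2A 0G)
5. 2 gremlins → the north bank.  (the south bank: 2A 0G; the north bank: 2A 2G)
6. 1 gremlin ← the south bank.  (the south bank: 2A 1G; the north bank: 2A 1G)
7. 1 adult and 1 gremlin → the north bank.  (the south bank: 1A 0G; the north bank: 3A 2G)
8. 1 gremlin ← the south bank.  (the south bank: 1A 1G; the north bank: 3A 1G)
9. 1 adult and 1 gremlin → the north bank.  (the south bank: 0A 0G; the north bank: 4A 2G)

9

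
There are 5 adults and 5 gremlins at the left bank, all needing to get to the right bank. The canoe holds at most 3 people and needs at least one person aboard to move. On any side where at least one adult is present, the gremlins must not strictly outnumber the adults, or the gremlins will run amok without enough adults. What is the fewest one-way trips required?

Counting alone: each trip to the right bank takes at most 3 across and each return brings at least 1 back, so after t trips out (and t−1 returns) at most 3t − (t−1) of the 10 are across; that first reaches 10 at t = 5, so at least 9 crossings are needed.
The safety rule pushes this higher. Following every safe sequence of crossings, the most of the 10 that can be at the right bank as the canoe arrives there on crossing 9 is 9 — never all 10.
So no plan with fewer than 11 crossings exists, and this one achieves 11:
1. 2 gremlins → the right bank.  (the left bank: 5A 3G; the right bank: 0A 2G)
2. 1 gremlin ← the left bank.  (the left bank: 5A 4G; the right bank: 0A 1G)
3. 3 gremlins → the right bank.  (the left bank: 5A 1G; the right bank: 0A 4G)
4. 1 gremlin ← the left bank.  (the left bank: 5A 2G; the right bank: 0A 3G)
5. 3 adults → the right bank.  (the left bank: 2A 2G; the right bank: 3A 3G)
6. 1 adult and 1 gremlin ← the left bank.  (the left bank: 3A 3G; the right bank: 2A 2G)
7. 3 adults → the right bank.  (the left bank: 0A 3G; the right bank: 5A 2G)
8. 1 gremlin ← the left bank.  (the left bank: 0A 4G; the right bank: 5A 1G)
9. 2 gremlins → the right bank.  (the left bank: 0A 2G; the right bank: 5A 3G)
10. 1 gremlin ← the left bank.  (the left bank: 0A 3G; the right bank: 5A 2G)
11. 3 gremlins → the right bank.  (the left bank: 0A 0G; the right bank: 5A 5G)

11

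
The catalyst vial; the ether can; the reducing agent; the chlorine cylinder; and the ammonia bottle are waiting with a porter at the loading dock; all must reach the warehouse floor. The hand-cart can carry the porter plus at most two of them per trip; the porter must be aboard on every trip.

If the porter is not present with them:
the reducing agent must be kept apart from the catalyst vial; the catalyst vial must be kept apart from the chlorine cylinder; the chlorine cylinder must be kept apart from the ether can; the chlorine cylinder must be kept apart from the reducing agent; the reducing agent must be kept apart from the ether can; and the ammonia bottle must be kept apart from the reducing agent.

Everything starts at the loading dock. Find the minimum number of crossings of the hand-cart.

7

Counting alone: the porter can take at most 2 across per trip to the warehouse floor, so moving all 5 needs at least 3 loaded trips out, with a return between consecutive ones — at least 5 crossings.
The safety rule pushes this higher. Following every safe sequence of crossings, the most of the 5 that can be at the warehouse floor as the hand-cart arrives there on crossing 5 is 4 — never all 5.
So no plan with fewer than 7 crossings exists, and this one achieves 7:
1. Porter goes to the warehouse floor with the chlorine cylinder and the reducing agent.
2. Porter goes back to the loading dock with the reducing agent.
3. Porter goes to the warehouse floor with the ammonia bottle and the reducing agent.
4. Porter goes back to the loading dock with the reducing agent.
5. Porter goes to the warehouse floor with the catalyst vial and the ether can.
6. Porter goes back to the loading dock with the chlorine cylinder.
7. Porter goes to the warehouse floor with the chlorine cylinder and the reducing agent.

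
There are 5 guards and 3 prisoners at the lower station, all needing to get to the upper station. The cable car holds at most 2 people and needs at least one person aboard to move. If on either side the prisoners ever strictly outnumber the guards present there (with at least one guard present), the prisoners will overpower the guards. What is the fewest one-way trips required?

Counting alone: each trip to the upper station takes at most 2 across and each return brings at least 1 back, so after t trips out (and t−1 returns) at most 2t − (t−1) of the 8 are across; that first reaches 8 at t = 7, so at least 13 crossings are needed.
The plan below uses exactly 13 crossings, so it is optimal:
1. 2 prisoners → the upper station.  (the lower station: 5G 1P; the upper station: 0G 2P)
2. 1 prisoner ← the lower station.  (the lower station: 5G 2P; the upper station: 0G 1P)
3. 2 prisoners → the upper station.  (the lower station: 5G 0P; the upper station: 0G 3P)
4. 1 prisoner ← the lower station.  (the lower station: 5G 1P; the upper station: 0G 2P)
5. 2 guards → the upper station.  (the lower station: 3G 1P; the upper station: 2G 2P)
6. 1 prisoner ← the lower station.  (the lower station: 3G 2P; the upper station: 2G 1P)
7. 1 guard and 1 prisoner → the upper station.  (the lower station: 2G 1P; the upper station: 3G 2P)
8. 1 prisoner ← the lower station.  (the lower station: 2G 2P; the upper station: 3G 1P)
9. 2 prisoners → the upper station.  (the lower station: 2G 0P; the upper station: 3G 3P)
10. 1 prisoner ← the lower station.  (the lower station: 2G 1P; the upper station: 3G 2P)
11. 1 guard and 1 prisoner → the upper station.  (the lower station: 1G 0P; the upper station: 4G 3P)
12. 1 prisoner ← the lower station.  (the lower station: 1G 1P; the upper station: 4G 2P)
13. 1 guard and 1 prisoner → the upper station.  (the lower station: 0G 0P; the upper station: 5G 3P)

13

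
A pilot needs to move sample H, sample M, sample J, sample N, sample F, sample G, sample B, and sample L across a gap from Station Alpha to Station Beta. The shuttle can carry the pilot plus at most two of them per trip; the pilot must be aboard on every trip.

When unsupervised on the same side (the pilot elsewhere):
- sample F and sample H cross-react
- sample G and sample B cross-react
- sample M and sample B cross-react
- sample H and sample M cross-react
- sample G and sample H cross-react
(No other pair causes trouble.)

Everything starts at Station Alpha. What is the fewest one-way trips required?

Counting alone: the pilot can take at most 2 across per trip to Station Beta, so moving all 8 needs at least 4 loaded trips out, with a return between consecutive ones — at least 7 crossings.
The safety rule pushes this higher. Following every safe sequence of crossings, the most of the 8 that can be at Station Beta as the shuttle arrives there on crossing 7 is 7 — never all 8.
So no plan with fewer than 9 crossings exists, and this one achieves 9:
1. Pilot goes to Station Beta with sample B and sample H.  [Station Alpha: sample F, sample G, sample J, sample L, sample M, sample N | Station Beta: sample B, sample H]
2. Pilot goes back to Station Alpha alone.  [Station Alpha: sample F, sample G, sample J, sample L, sample M, sample N | Station Beta: sample B, sample H]
3. Pilot goes to Station Beta with sample J and sample M.  [Station Alpha: sample F, sample G, sample L, sample N | Station Beta: sample B, sample H, sample J, sample M]
4. Pilot goes back to Station Alpha with sample B and sample H.  [Station Alpha: sample B, sample F, sample G, sample H, sample L, sample N | Station Beta: sample J, sample M]
5. Pilot goes to Station Beta with sample F and sample G.  [Station Alpha: sample B, sample H, sample L, sample N | Station Beta: sample F, sample G, sample J, sample M]
6. Pilot goes back to Station Alpha alone.  [Station Alpha: sample B, sample H, sample L, sample N | Station Beta: sample F, sample G, sample J, sample M]
7. Pilot goes to Station Beta with sample L and sample N.  [Station Alpha: sample B, sample H | Station Beta: sample F, sample G, sample J, sample L, sample M, sample N]
8. Pilot goes back to Station Alpha alone.  [Station Alpha: sample B, sample H | Station Beta: sample F, sample G, sample J, sample L, sample M, sample N]
9. Pilot goes to Station Beta with sample B and sample H.  [Station Alpha: — | Station Beta: sample B, sample F, sample G, sample H, sample J, sample L, sample M, sample N]

9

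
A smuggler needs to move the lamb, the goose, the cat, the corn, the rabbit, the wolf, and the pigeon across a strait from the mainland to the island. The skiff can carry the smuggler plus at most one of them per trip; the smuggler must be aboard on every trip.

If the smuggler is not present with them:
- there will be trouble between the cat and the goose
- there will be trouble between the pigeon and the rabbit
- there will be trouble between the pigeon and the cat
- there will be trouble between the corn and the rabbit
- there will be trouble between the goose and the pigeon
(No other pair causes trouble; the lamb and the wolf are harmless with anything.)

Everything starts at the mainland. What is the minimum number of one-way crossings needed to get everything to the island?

impossible

Whatever the first load, the items left behind include a forbidden pair without the smuggler. No opening move is safe, so no plan exists.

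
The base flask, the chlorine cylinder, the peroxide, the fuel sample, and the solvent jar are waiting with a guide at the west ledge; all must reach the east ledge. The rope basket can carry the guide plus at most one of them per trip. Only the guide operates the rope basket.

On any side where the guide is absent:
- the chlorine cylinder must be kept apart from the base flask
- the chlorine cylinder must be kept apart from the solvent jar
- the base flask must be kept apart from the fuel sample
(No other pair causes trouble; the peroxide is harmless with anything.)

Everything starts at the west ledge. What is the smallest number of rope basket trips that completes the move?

impossible

Whatever the first load, the items left behind include a forbidden pair without the guide. No opening move is safe, so no plan exists.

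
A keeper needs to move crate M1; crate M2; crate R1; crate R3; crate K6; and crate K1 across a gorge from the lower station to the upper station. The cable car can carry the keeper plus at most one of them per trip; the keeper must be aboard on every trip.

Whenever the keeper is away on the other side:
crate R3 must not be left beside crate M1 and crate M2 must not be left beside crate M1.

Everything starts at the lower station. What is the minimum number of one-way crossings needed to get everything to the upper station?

13

Counting alone: the keeper can take at most 1 across per trip to the upper station, so moving all 6 needs at least 6 loaded trips out, with a return between consecutive ones — at least 11 crossings.
The safety rule pushes this higher. Following every safe sequence of crossings, the most of the 6 that can be at the upper station as the cable car arrives there on crossing 11 is 5 — never all 6.
So no plan with fewer than 13 crossings exists, and this one achieves 13:
1. Keeper goes to the upper station with crate M1.
2. Keeper goes back to the lower station alone.
3. Keeper goes to the upper station with crate M2.
4. Keeper goes back to the lower station with crate M1.
5. Keeper goes to the upper station with crate R3.
6. Keeper goes back to the lower station alone.
7. Keeper goes to the upper station with crate R1.
8. Keeper goes back to the lower station alone.
9. Keeper goes to the upper station with crate K6.
10. Keeper goes back to the lower station alone.
11. Keeper goes to the upper station with crate K1.
12. Keeper goes back to the lower station alone.
13. Keeper goes to the upper station with crate M1.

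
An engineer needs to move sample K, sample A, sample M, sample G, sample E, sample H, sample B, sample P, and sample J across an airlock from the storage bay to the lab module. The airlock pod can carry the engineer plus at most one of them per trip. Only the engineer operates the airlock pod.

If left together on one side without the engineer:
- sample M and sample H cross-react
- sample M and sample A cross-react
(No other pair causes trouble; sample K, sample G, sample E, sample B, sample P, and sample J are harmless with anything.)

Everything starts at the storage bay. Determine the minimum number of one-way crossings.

Counting alone: the engineer can take at most 1 across per trip to the lab module, so moving all 9 needs at least 9 loaded trips out, with a return between consecutive ones — at least 17 crossings.
The safety rule pushes this higher. Following every safe sequence of crossings, the most of the 9 that can be at the lab module as the airlock pod arrives there on crossing 17 is 8 — never all 9.
So no plan with fewer than 19 crossings exists, and this one achieves 19:
1. Engineer goes to the lab module with sample M.  [the storage bay: sample A, sample B, sample E, sample G, sample H, sample J, sample K, sample P | the lab module: sample M]
2. Engineer goes back to the storage bay alone.  [the storage bay: sample A, sample B, sample E, sample G, sample H, sample J, sample K, sample P | the lab module: sample M]
3. Engineer goes to the lab module with sample K.  [the storage bay: sample A, sample B, sample E, sample G, sample H, sample J, sample P | the lab module: sample K, sample M]
4. Engineer goes back to the storage bay alone.  [the storage bay: sample A, sample B, sample E, sample G, sample H, sample J, sample P | the lab module: sample K, sample M]
5. Engineer goes to the lab module with sample A.  [the storage bay: sample B, sample E, sample G, sample H, sample J, sample P | the lab module: sample A, sample K, sample M]
6. Engineer goes back to the storage bay with sample M.  [the storage bay: sample B, sample E, sample G, sample H, sample J, sample M, sample P | the lab module: sample A, sample K]
7. Engineer goes to the lab module with sample H.  [the storage bay: sample B, sample E, sample G, sample J, sample M, sample P | the lab module: sample A, sample H, sample K]
8. Engineer goes back to the storage bay alone.  [the storage bay: sample B, sample E, sample G, sample J, sample M, sample P | the lab module: sample A, sample H, sample K]
9. Engineer goes to the lab module with sample G.  [the storage bay: sample B, sample E, sample J, sample M, sample P | the lab module: sample A, sample G, sample H, sample K]
10. Engineer goes back to the storage bay alone.  [the storage bay: sample B, sample E, sample J, sample M, sample P | the lab module: sample A, sample G, sample H, sample K]
11. Engineer goes to the lab module with sample E.  [the storage bay: sample B, sample J, sample M, sample P | the lab module: sample A, sample E, sample G, sample H, sample K]
12. Engineer goes back to the storage bay alone.  [the storage bay: sample B, sample J, sample M, sample P | the lab module: sample A, sample E, sample G, sample H, sample K]
13. Engineer goes to the lab module with sample B.  [the storage bay: sample J, sample M, sample P | the lab module: sample A, sample B, sample E, sample G, sample H, sample K]
14. Engineer goes back to the storage bay alone.  [the storage bay: sample J, sample M, sample P | the lab module: sample A, sample B, sample E, sample G, sample H, sample K]
15. Engineer goes to the lab module with sample P.  [the storage bay: sample J, sample M | the lab module: sample A, sample B, sample E, sample G, sample H, sample K, sample P]
16. Engineer goes back to the storage bay alone.  [the storage bay: sample J, sample M | the lab module: sample A, sample B, sample E, sample G, sample H, sample K, sample P]
17. Engineer goes to the lab module with sample J.  [the storage bay: sample M | the lab module: sample A, sample B, sample E, sample G, sample H, sample J, sample K, sample P]
18. Engineer goes back to the storage bay alone.  [the storage bay: sample M | the lab module: sample A, sample B, sample E, sample G, sample H, sample J, sample K, sample P]
19. Engineer goes to the lab module with sample M.  [the storage bay: — | the lab module: sample A, sample B, sample E, sample G, sample H, sample J, sample K, sample M, sample P]

19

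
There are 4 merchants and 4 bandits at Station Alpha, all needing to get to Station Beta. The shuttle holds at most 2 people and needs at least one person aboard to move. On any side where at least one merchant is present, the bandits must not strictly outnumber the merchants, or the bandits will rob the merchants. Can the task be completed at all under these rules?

No

Following every safe sequence of crossings from the start, the most of the 8 that can be at Station Beta as the shuttle arrives there on crossings 1, 3, 5 is 2, 3, 4 respectively; the best ever achieved is 4 of 8.
From crossing 7 on, no configuration arises that was not already reachable earlier: only 11 distinct safe configurations (who is on which side, and where the shuttle is) can ever be reached, none of them has everyone across, and every continuation just revisits them. They are: 0 merchants + 0 bandits across (shuttle back at the start); 0 merchants + 1 bandit across (shuttle there); 0 merchants + 1 bandit across (shuttle back at the start); 0 merchants + 2 bandits across (shuttle there); 0 merchants + 2 bandits across (shuttle back at the start); 0 merchants + 3 bandits across (shuttle there); 0 merchants + 3 bandits across (shuttle back at the start); 0 merchants + 4 bandits across (shuttle there); 1 merchant + 1 bandit across (shuttle there); 1 merchant + 1 bandit across (shuttle back at the start); 2 merchants + 2 bandits across (shuttle there). So no valid plan exists.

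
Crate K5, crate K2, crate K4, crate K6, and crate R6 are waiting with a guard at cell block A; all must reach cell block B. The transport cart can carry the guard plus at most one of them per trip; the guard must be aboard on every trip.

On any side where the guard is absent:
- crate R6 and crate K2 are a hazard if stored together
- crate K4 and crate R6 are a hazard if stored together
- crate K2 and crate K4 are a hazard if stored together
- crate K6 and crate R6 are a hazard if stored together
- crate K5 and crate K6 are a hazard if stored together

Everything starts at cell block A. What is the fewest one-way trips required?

impossible

Whatever the first load, the items left behind include a forbidden pair without the guard. No opening move is safe, so no plan exists.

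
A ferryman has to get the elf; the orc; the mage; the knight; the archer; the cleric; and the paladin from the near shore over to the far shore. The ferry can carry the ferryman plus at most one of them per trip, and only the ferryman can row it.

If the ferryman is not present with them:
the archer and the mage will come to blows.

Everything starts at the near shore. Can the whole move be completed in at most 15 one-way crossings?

Yes

Yes — this plan uses 13 crossings (≤ 15):
1. Ferryman goes to the far shore with the mage.  [the near shore: the archer, the cleric, the elf, the knight, the orc, the paladin | the far shore: the mage]
2. Ferryman goes back to the near shore alone.  [the near shore: the archer, the cleric, the elf, the knight, the orc, the paladin | the far shore: the mage]
3. Ferryman goes to the far shore with the elf.  [the near shore: the archer, the cleric, the knight, the orc, the paladin | the far shore: the elf, the mage]
4. Ferryman goes back to the near shore alone.  [the near shore: the archer, the cleric, the knight, the orc, the paladin | the far shore: the elf, the mage]
5. Ferryman goes to the far shore with the orc.  [the near shore: the archer, the cleric, the knight, the paladin | the far shore: the elf, the mage, the orc]
6. Ferryman goes back to the near shore alone.  [the near shore: the archer, the cleric, the knight, the paladin | the far shore: the elf, the mage, the orc]
7. Ferryman goes to the far shore with the knight.  [the near shore: the archer, the cleric, the paladin | the far shore: the elf, the knight, the mage, the orc]
8. Ferryman goes back to the near shore alone.  [the near shore: the archer, the cleric, the paladin | the far shore: the elf, the knight, the mage, the orc]
9. Ferryman goes to the far shore with the cleric.  [the near shore: the archer, the paladin | the far shore: the cleric, the elf, the knight, the mage, the orc]
10. Ferryman goes back to the near shore alone.  [the near shore: the archer, the paladin | the far shore: the cleric, the elf, the knight, the mage, the orc]
11. Ferryman goes to the far shore with the paladin.  [the near shore: the archer | the far shore: the cleric, the elf, the knight, the mage, the orc, the paladin]
12. Ferryman goes back to the near shore alone.  [the near shore: the archer | the far shore: the cleric, the elf, the knight, the mage, the orc, the paladin]
13. Ferryman goes to the far shore with the archer.  [the near shore: — | the far shore: the archer, the cleric, the elf, the knight, the mage, the orc, the paladin]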